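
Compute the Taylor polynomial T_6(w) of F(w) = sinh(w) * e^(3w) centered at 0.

14*w^6/5 + 62*w^5/15 + 5*w^4 + 14*w^3/3 + 3*w^2 + w

Write out both Maclaurin series and multiply, keeping only the needed powers.
F(0) = 0
F′(0) = 1
F′′(0) = 6
F′′′(0) = 28
F^(4)(0) = 120
F^(5)(0) = 496
F^(6)(0) = 2016
Dividing each by k! gives the coefficients c_0, ..., c_6.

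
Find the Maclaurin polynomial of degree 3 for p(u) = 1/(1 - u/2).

u^3/8 + u^2/4 + u/2 + 1

p(0) = 1
p′(0) = 1/2
p′′(0) = 1/2
p′′′(0) = 3/4
Then c_k = p^(k)(0)/k! gives each Taylor coefficient.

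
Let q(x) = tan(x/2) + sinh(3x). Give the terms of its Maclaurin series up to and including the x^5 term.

Add the two expansions coefficient-wise.

487*x^5/240 + 109*x^3/24 + 7*x/2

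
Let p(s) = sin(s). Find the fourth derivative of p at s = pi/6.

From the series, [(s - pi/6)^4] p = 1/48; multiply by 4! = 24 to get 1/2.

1/2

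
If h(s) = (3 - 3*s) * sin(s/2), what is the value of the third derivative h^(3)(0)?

Distribute the polynomial across the series and collect like powers.
From the series, [s^3] h = -1/16; multiply by 3! = 6 to get -3/8.

-3/8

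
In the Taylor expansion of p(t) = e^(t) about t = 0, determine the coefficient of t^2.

1/2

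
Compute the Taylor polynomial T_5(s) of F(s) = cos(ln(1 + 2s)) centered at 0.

Plug the Maclaurin series of the inner function into that of the outer and collect terms.
[s^0] = 1;  [s^1] = 0;  [s^2] = -2;  [s^3] = 4;  [s^4] = -20/3;  [s^5] = 32/3.

32*s^5/3 - 20*s^4/3 + 4*s^3 - 2*s^2 + 1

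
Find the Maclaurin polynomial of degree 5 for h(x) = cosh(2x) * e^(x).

121*x^5/120 + 41*x^4/24 + 13*x^3/6 + 5*x^2/2 + x + 1

Write out both Maclaurin series and multiply, keeping only the needed powers.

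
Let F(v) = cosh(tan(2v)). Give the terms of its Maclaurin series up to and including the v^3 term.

2*v^2 + 1

Let u equal the inner series; expand the outer function in u and truncate.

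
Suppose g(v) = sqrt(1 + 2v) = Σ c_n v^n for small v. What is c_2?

Use the known series and substitute for the argument.
g(0) = 1
g′(0) = 1
g′′(0) = -1
Then c_k = g^(k)(0)/k! gives each Taylor coefficient.

-1/2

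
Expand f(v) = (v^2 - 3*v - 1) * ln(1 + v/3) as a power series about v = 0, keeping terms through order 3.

Multiply each power in the prefactor through the base expansion.
f(0) = 0
f′(0) = -1/3
f′′(0) = -17/9
f′′′(0) = 79/27

79*v^3/162 - 17*v^2/18 - v/3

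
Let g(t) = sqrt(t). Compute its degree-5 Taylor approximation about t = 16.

g(16) = 4
g′(16) = 1/8
g′′(16) = -1/256
g′′′(16) = 3/8192
g^(4)(16) = -15/262144
g^(5)(16) = 105/8388608

7*(t - 16)^5/67108864 - 5*(t - 16)^4/2097152 + (t - 16)^3/16384 - (t - 16)^2/512 + (t - 16)/8 + 4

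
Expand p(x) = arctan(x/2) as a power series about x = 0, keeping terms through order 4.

-x^3/24 + x/2

p(0) = 0
p′(0) = 1/2
p′′(0) = 0
p′′′(0) = -1/4
p^(4)(0) = 0
Then c_k = p^(k)(0)/k! gives each Taylor coefficient.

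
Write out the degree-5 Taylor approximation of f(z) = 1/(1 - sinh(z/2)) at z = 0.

Plug the Maclaurin series of the inner function into that of the outer and collect terms.
f(0) = 1
f′(0) = 1/2
f′′(0) = 1/2
f′′′(0) = 7/8
f^(4)(0) = 2
f^(5)(0) = 181/32
Dividing each by k! gives the coefficients c_0, ..., c_5.

181*z^5/3840 + z^4/12 + 7*z^3/48 + z^2/4 + z/2 + 1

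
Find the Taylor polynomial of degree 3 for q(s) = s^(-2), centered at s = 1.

-4*(s - 1)^3 + 3*(s - 1)^2 - 2*(s - 1) + 1

q(1) = 1
q′(1) = -2
q′′(1) = 6
q′′′(1) = -24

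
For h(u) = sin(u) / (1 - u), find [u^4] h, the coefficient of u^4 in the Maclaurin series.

5/6

Take the Cauchy product of the two expansions.
[u^0] = 0;  [u^1] = 1;  [u^2] = 1;  [u^3] = 5/6;  [u^4] = 5/6.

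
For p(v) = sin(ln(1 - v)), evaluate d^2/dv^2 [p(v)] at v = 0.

-1

Let u equal the inner series; expand the outer function in u and truncate.
From the series, [v^2] p = -1/2; multiply by 2! = 2 to get -1.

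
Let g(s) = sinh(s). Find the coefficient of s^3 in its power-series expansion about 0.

1/6

g(0) = 0
g′(0) = 1
g′′(0) = 0
g′′′(0) = 1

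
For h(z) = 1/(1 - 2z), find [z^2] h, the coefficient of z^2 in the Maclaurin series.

Compute the successive derivatives at the expansion point and divide by k!.
h(0) = 1
h′(0) = 2
h′′(0) = 8

4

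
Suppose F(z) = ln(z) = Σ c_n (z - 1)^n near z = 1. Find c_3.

1/3

F(1) = 0
F′(1) = 1
F′′(1) = -1
F′′′(1) = 2
The Taylor polynomial is Σ F^(k)(1)/k! · (z - 1)^k.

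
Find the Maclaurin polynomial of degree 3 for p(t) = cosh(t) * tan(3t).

21*t^3/2 + 3*t

Take the Cauchy product of the two expansions.
[t^0] = 0;  [t^1] = 3;  [t^2] = 0;  [t^3] = 21/2.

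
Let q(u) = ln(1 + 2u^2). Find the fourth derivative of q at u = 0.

From the series, [u^4] q = -2; multiply by 4! = 24 to get -48.

-48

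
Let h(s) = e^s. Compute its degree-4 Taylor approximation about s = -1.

(s + 1)^4*e^(-1)/24 + (s + 1)^3*e^(-1)/6 + (s + 1)^2*e^(-1)/2 + (s + 1)*e^(-1) + e^(-1)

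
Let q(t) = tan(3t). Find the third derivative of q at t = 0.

From the series, [t^3] q = 9; multiply by 3! = 6 to get 54.

54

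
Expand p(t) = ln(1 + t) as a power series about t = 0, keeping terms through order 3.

[t^0] = 0;  [t^1] = 1;  [t^2] = -1/2;  [t^3] = 1/3.

t^3/3 - t^2/2 + t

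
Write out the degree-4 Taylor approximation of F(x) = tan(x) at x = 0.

x^3/3 + x

Compute the successive derivatives at the expansion point and divide by k!.
F(0) = 0
F′(0) = 1
F′′(0) = 0
F′′′(0) = 2
F^(4)(0) = 0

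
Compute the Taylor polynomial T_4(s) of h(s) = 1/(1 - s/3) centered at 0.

s^4/81 + s^3/27 + s^2/9 + s/3 + 1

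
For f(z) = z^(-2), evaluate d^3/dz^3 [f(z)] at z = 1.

Differentiate repeatedly and evaluate at the center.
The coefficient of (z - 1)^3 in the expansion is -4, so f′′′(1) = 3! * (-4) = -24.

-24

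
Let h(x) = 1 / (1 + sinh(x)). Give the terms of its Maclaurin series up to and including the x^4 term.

Expand as Σ (-1)^k u^k with u equal to the inner function's series.

4*x^4/3 - 7*x^3/6 + x^2 - x + 1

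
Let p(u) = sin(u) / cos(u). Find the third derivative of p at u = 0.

Invert the denominator's series and multiply.
From the series, [u^3] p = 1/3; multiply by 3! = 6 to get 2.

2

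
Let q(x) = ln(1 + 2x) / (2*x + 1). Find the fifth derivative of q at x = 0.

8768

Expand 1/(denominator) as a geometric series and multiply by the numerator's series.
From the series, [x^5] q = 1096/15; multiply by 5! = 120 to get 8768.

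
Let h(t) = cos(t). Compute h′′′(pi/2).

From the series, [(t - pi/2)^3] h = 1/6; multiply by 3! = 6 to get 1.

1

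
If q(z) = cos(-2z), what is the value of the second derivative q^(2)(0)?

From the series, [z^2] q = -2; multiply by 2! = 2 to get -4.

-4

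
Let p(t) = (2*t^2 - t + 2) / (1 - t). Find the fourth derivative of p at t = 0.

Shift and add copies of the series according to the polynomial's terms.
The coefficient of t^4 in the expansion is 3, so p^(4)(0) = 4! * (3) = 72.

72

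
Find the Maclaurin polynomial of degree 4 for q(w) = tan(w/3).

w^3/81 + w/3

q(0) = 0
q′(0) = 1/3
q′′(0) = 0
q′′′(0) = 2/27
q^(4)(0) = 0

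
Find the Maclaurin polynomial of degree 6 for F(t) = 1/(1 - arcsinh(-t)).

Substitute the inner expansion into the outer series and collect powers.
F(0) = 1
F′(0) = -1
F′′(0) = 2
F′′′(0) = -5
F^(4)(0) = 16
F^(5)(0) = -69
F^(6)(0) = 368

23*t^6/45 - 23*t^5/40 + 2*t^4/3 - 5*t^3/6 + t^2 - t + 1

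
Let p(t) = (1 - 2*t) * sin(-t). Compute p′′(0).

4

Distribute the polynomial across the series and collect like powers.
The coefficient of t^2 in the expansion is 2, so p′′(0) = 2! * (2) = 4.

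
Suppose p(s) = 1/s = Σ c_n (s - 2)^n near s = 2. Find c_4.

p(2) = 1/2
p′(2) = -1/4
p′′(2) = 1/4
p′′′(2) = -3/8
p^(4)(2) = 3/4

1/32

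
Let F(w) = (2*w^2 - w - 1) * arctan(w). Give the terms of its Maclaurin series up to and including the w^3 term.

7*w^3/3 - w^2 - w

Distribute the polynomial across the series and collect like powers.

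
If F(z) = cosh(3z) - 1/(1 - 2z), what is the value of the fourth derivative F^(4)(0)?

-303

Expand each term separately and add.
The coefficient of z^4 in the expansion is -101/8, so F^(4)(0) = 4! * (-101/8) = -303.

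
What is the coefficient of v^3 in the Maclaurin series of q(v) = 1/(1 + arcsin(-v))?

Substitute the inner expansion into the outer series and collect powers.
[v^0] = 1;  [v^1] = 1;  [v^2] = 1;  [v^3] = 7/6.

7/6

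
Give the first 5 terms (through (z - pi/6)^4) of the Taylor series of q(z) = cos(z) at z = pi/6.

[(z - pi/6)^0] = sqrt(3)/2;  [(z - pi/6)^1] = -1/2;  [(z - pi/6)^2] = -sqrt(3)/4;  [(z - pi/6)^3] = 1/12;  [(z - pi/6)^4] = sqrt(3)/48.

sqrt(3)*(z - pi/6)^4/48 + (z - pi/6)^3/12 - sqrt(3)*(z - pi/6)^2/4 - (z - pi/6)/2 + sqrt(3)/2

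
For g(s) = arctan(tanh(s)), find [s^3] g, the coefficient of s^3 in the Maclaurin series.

-2/3

Plug the Maclaurin series of the inner function into that of the outer and collect terms.
g(0) = 0
g′(0) = 1
g′′(0) = 0
g′′′(0) = -4
Then c_k = g^(k)(0)/k! gives each Taylor coefficient.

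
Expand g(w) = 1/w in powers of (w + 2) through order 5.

-(w + 2)^5/64 - (w + 2)^4/32 - (w + 2)^3/16 - (w + 2)^2/8 - (w + 2)/4 - 1/2

g(-2) = -1/2
g′(-2) = -1/4
g′′(-2) = -1/4
g′′′(-2) = -3/8
g^(4)(-2) = -3/4
g^(5)(-2) = -15/8
Then c_k = g^(k)(-2)/k! gives each Taylor coefficient.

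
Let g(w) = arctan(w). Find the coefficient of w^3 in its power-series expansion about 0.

-1/3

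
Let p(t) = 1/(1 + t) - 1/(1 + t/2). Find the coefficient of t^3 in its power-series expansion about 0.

-7/8

Expand each term separately and add.
[t^0] = 0;  [t^1] = -1/2;  [t^2] = 3/4;  [t^3] = -7/8.
So c_3 = p′′′(0)/3! = -7/8.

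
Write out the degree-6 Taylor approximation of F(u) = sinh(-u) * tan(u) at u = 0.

Write out both Maclaurin series and multiply, keeping only the needed powers.
F(0) = 0
F′(0) = 0
F′′(0) = -2
F′′′(0) = 0
F^(4)(0) = -12
F^(5)(0) = 0
F^(6)(0) = -142
Then c_k = F^(k)(0)/k! gives each Taylor coefficient.

-71*u^6/360 - u^4/2 - u^2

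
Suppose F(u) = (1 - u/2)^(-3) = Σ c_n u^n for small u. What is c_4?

[u^0] = 1;  [u^1] = 3/2;  [u^2] = 3/2;  [u^3] = 5/4;  [u^4] = 15/16.
So c_4 = F^(4)(0)/4! = 15/16.

15/16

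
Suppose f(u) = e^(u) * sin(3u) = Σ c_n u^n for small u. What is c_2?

3

Write out both Maclaurin series and multiply, keeping only the needed powers.
f(0) = 0
f′(0) = 3
f′′(0) = 6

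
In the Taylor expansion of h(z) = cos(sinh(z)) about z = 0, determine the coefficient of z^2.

Plug the Maclaurin series of the inner function into that of the outer and collect terms.
h(0) = 1
h′(0) = 0
h′′(0) = -1

-1/2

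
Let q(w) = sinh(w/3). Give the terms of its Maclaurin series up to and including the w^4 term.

q(0) = 0
q′(0) = 1/3
q′′(0) = 0
q′′′(0) = 1/27
q^(4)(0) = 0
The Taylor polynomial is Σ q^(k)(0)/k! · w^k.

w^3/162 + w/3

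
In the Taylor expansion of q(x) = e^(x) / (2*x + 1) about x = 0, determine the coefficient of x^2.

5/2

Multiply the numerator's expansion by the denominator's geometric series.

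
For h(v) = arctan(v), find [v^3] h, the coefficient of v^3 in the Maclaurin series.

[v^0] = 0;  [v^1] = 1;  [v^2] = 0;  [v^3] = -1/3.
So c_3 = h′′′(0)/3! = -1/3.

-1/3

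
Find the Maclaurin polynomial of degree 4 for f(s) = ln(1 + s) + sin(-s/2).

Expand each term separately and add.
f(0) = 0
f′(0) = 1/2
f′′(0) = -1
f′′′(0) = 17/8
f^(4)(0) = -6

-s^4/4 + 17*s^3/48 - s^2/2 + s/2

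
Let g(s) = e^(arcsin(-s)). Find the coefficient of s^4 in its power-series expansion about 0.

5/24

Plug the Maclaurin series of the inner function into that of the outer and collect terms.
g(0) = 1
g′(0) = -1
g′′(0) = 1
g′′′(0) = -2
g^(4)(0) = 5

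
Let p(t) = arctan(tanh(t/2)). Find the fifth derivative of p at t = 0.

Substitute the inner expansion into the outer series and collect powers.
From the series, [t^5] p = 1/48; multiply by 5! = 120 to get 5/2.

5/2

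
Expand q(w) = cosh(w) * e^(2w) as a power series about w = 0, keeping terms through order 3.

Multiply the two series term by term and collect like powers.
q(0) = 1
q′(0) = 2
q′′(0) = 5
q′′′(0) = 14

7*w^3/3 + 5*w^2/2 + 2*w + 1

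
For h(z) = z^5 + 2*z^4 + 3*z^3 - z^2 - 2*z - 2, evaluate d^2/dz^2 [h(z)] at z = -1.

From the series, [(z + 1)^2] h = -8; multiply by 2! = 2 to get -16.

-16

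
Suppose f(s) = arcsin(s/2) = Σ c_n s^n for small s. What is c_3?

f(0) = 0
f′(0) = 1/2
f′′(0) = 0
f′′′(0) = 1/8
Dividing each by k! gives the coefficients c_0, ..., c_3.

1/48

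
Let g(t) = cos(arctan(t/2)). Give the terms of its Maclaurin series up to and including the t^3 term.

1 - t^2/8

Plug the Maclaurin series of the inner function into that of the outer and collect terms.
g(0) = 1
g′(0) = 0
g′′(0) = -1/4
g′′′(0) = 0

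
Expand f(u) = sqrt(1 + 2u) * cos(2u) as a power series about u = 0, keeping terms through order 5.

13*u^5/24 + 25*u^4/24 - 3*u^3/2 - 5*u^2/2 + u + 1

Take the Cauchy product of the two expansions.
[u^0] = 1;  [u^1] = 1;  [u^2] = -5/2;  [u^3] = -3/2;  [u^4] = 25/24;  [u^5] = 13/24.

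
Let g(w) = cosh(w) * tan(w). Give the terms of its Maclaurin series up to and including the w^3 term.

5*w^3/6 + w

Multiply the two series term by term and collect like powers.
[w^0] = 0;  [w^1] = 1;  [w^2] = 0;  [w^3] = 5/6.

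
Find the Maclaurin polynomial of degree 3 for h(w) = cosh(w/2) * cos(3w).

1 - 35*w^2/8

Write out both Maclaurin series and multiply, keeping only the needed powers.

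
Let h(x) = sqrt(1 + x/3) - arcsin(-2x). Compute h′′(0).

-1/36

Combine the two series term by term.
From the series, [x^2] h = -1/72; multiply by 2! = 2 to get -1/36.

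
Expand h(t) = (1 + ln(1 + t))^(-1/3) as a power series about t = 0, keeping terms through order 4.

Let u equal the inner series; expand the outer function in u and truncate.
h(0) = 1
h′(0) = -1/3
h′′(0) = 7/9
h′′′(0) = -82/27
h^(4)(0) = 1342/81

671*t^4/972 - 41*t^3/81 + 7*t^2/18 - t/3 + 1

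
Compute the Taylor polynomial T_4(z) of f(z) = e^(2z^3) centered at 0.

2*z^3 + 1

f(0) = 1
f′(0) = 0
f′′(0) = 0
f′′′(0) = 12
f^(4)(0) = 0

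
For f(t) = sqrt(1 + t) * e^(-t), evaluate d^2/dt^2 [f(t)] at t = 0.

-1/4

Take the Cauchy product of the two expansions.
The coefficient of t^2 in the expansion is -1/8, so f′′(0) = 2! * (-1/8) = -1/4.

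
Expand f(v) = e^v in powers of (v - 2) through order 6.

(v - 2)^6*e^(2)/720 + (v - 2)^5*e^(2)/120 + (v - 2)^4*e^(2)/24 + (v - 2)^3*e^(2)/6 + (v - 2)^2*e^(2)/2 + (v - 2)*e^(2) + e^(2)

[(v - 2)^0] = e^(2);  [(v - 2)^1] = e^(2);  [(v - 2)^2] = e^(2)/2;  [(v - 2)^3] = e^(2)/6;  [(v - 2)^4] = e^(2)/24;  [(v - 2)^5] = e^(2)/120;  [(v - 2)^6] = e^(2)/720.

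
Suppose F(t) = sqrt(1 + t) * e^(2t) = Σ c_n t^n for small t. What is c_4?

Expand each factor separately, then convolve coefficients.
F(0) = 1
F′(0) = 5/2
F′′(0) = 23/4
F′′′(0) = 103/8
F^(4)(0) = 449/16

449/384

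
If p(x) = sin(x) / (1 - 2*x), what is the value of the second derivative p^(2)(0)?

4

Expand 1/(denominator) as a geometric series and multiply by the numerator's series.
From the series, [x^2] p = 2; multiply by 2! = 2 to get 4.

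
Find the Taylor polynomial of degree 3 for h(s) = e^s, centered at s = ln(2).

h(ln(2)) = 2
h′(ln(2)) = 2
h′′(ln(2)) = 2
h′′′(ln(2)) = 2
The Taylor polynomial is Σ h^(k)(ln(2))/k! · (s - ln(2))^k.

(s - ln(2))^3/3 + (s - ln(2))^2 + 2*(s - ln(2)) + 2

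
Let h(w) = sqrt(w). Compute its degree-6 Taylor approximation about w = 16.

-21*(w - 16)^6/4294967296 + 7*(w - 16)^5/67108864 - 5*(w - 16)^4/2097152 + (w - 16)^3/16384 - (w - 16)^2/512 + (w - 16)/8 + 4

Differentiate repeatedly and evaluate at the center.
h(16) = 4
h′(16) = 1/8
h′′(16) = -1/256
h′′′(16) = 3/8192
h^(4)(16) = -15/262144
h^(5)(16) = 105/8388608
h^(6)(16) = -945/268435456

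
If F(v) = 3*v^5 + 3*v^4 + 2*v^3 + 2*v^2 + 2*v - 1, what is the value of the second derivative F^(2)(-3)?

-1328

Use the known series and substitute for the argument.
From the series, [(v + 3)^2] F = -664; multiply by 2! = 2 to get -1328.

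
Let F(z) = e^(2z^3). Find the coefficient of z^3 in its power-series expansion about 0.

2

[z^0] = 1;  [z^1] = 0;  [z^2] = 0;  [z^3] = 2.
So c_3 = F′′′(0)/3! = 2.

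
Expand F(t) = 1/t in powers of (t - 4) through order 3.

-(t - 4)^3/256 + (t - 4)^2/64 - (t - 4)/16 + 1/4

F(4) = 1/4
F′(4) = -1/16
F′′(4) = 1/32
F′′′(4) = -3/128
The Taylor polynomial is Σ F^(k)(4)/k! · (t - 4)^k.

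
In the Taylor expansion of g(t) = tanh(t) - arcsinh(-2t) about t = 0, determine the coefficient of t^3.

-5/3

Combine the two series term by term.
g(0) = 0
g′(0) = 3
g′′(0) = 0
g′′′(0) = -10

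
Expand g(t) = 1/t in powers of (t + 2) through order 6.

g(-2) = -1/2
g′(-2) = -1/4
g′′(-2) = -1/4
g′′′(-2) = -3/8
g^(4)(-2) = -3/4
g^(5)(-2) = -15/8
g^(6)(-2) = -45/8

-(t + 2)^6/128 - (t + 2)^5/64 - (t + 2)^4/32 - (t + 2)^3/16 - (t + 2)^2/8 - (t + 2)/4 - 1/2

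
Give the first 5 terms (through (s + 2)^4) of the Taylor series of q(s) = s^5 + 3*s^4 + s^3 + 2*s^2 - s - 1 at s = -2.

Differentiate repeatedly and evaluate at the center.

-7*(s + 2)^4 + 17*(s + 2)^3 - 12*(s + 2)^2 - 13*(s + 2) + 17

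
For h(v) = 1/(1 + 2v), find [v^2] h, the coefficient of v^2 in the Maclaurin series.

4

h(0) = 1
h′(0) = -2
h′′(0) = 8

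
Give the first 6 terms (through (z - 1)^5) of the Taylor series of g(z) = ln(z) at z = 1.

(z - 1)^5/5 - (z - 1)^4/4 + (z - 1)^3/3 - (z - 1)^2/2 + (z - 1)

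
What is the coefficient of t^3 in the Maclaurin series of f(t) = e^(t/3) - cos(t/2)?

1/162

Add the two expansions coefficient-wise.
f(0) = 0
f′(0) = 1/3
f′′(0) = 13/36
f′′′(0) = 1/27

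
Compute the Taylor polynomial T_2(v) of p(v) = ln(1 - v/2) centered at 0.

-v^2/8 - v/2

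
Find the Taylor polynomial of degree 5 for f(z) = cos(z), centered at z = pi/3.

f(pi/3) = 1/2
f′(pi/3) = -sqrt(3)/2
f′′(pi/3) = -1/2
f′′′(pi/3) = sqrt(3)/2
f^(4)(pi/3) = 1/2
f^(5)(pi/3) = -sqrt(3)/2
Then c_k = f^(k)(pi/3)/k! gives each Taylor coefficient.

-sqrt(3)*(z - pi/3)^5/240 + (z - pi/3)^4/48 + sqrt(3)*(z - pi/3)^3/12 - (z - pi/3)^2/4 - sqrt(3)*(z - pi/3)/2 + 1/2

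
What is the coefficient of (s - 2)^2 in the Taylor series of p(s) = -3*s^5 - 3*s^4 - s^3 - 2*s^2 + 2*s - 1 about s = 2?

[(s - 2)^0] = -157;  [(s - 2)^1] = -354;  [(s - 2)^2] = -320.

-320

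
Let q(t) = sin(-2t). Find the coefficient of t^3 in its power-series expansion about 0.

4/3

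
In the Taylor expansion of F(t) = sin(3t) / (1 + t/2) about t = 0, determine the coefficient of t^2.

Expand each factor separately, then convolve coefficients.
F(0) = 0
F′(0) = 3
F′′(0) = -3
Then c_k = F^(k)(0)/k! gives each Taylor coefficient.

-3/2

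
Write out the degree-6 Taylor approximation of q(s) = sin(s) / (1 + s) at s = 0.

Take the Cauchy product of the two expansions.
[s^0] = 0;  [s^1] = 1;  [s^2] = -1;  [s^3] = 5/6;  [s^4] = -5/6;  [s^5] = 101/120;  [s^6] = -101/120.

-101*s^6/120 + 101*s^5/120 - 5*s^4/6 + 5*s^3/6 - s^2 + s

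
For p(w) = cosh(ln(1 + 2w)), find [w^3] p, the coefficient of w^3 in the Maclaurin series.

-4

Let u equal the inner series; expand the outer function in u and truncate.
[w^0] = 1;  [w^1] = 0;  [w^2] = 2;  [w^3] = -4.
So c_3 = p′′′(0)/3! = -4.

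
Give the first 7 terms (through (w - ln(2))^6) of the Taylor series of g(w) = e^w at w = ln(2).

g(ln(2)) = 2
g′(ln(2)) = 2
g′′(ln(2)) = 2
g′′′(ln(2)) = 2
g^(4)(ln(2)) = 2
g^(5)(ln(2)) = 2
g^(6)(ln(2)) = 2
The Taylor polynomial is Σ g^(k)(ln(2))/k! · (w - ln(2))^k.

(w - ln(2))^6/360 + (w - ln(2))^5/60 + (w - ln(2))^4/12 + (w - ln(2))^3/3 + (w - ln(2))^2 + 2*(w - ln(2)) + 2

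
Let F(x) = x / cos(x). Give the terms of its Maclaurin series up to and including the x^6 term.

Divide the numerator series by the denominator series (power-series long division).
[x^0] = 0;  [x^1] = 1;  [x^2] = 0;  [x^3] = 1/2;  [x^4] = 0;  [x^5] = 5/24;  [x^6] = 0.

5*x^5/24 + x^3/2 + x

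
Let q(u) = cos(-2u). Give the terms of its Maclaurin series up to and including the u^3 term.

q(0) = 1
q′(0) = 0
q′′(0) = -4
q′′′(0) = 0
Dividing each by k! gives the coefficients c_0, ..., c_3.

1 - 2*u^2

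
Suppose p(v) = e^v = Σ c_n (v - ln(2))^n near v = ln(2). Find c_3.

p(ln(2)) = 2
p′(ln(2)) = 2
p′′(ln(2)) = 2
p′′′(ln(2)) = 2
The Taylor polynomial is Σ p^(k)(ln(2))/k! · (v - ln(2))^k.

1/3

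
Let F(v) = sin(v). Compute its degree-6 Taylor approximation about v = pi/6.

-(v - pi/6)^6/1440 + sqrt(3)*(v - pi/6)^5/240 + (v - pi/6)^4/48 - sqrt(3)*(v - pi/6)^3/12 - (v - pi/6)^2/4 + sqrt(3)*(v - pi/6)/2 + 1/2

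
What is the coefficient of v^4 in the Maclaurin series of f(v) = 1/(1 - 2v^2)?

Compute the successive derivatives at the expansion point and divide by k!.
f(0) = 1
f′(0) = 0
f′′(0) = 4
f′′′(0) = 0
f^(4)(0) = 96
So c_4 = f^(4)(0)/4! = 4.

4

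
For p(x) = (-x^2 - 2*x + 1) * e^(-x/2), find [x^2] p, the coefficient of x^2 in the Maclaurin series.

1/8

Shift and add copies of the series according to the polynomial's terms.
p(0) = 1
p′(0) = -5/2
p′′(0) = 1/4
So c_2 = p′′(0)/2! = 1/8.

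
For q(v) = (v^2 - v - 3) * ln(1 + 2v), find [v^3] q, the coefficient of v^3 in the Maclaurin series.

Multiply each power in the prefactor through the base expansion.

-4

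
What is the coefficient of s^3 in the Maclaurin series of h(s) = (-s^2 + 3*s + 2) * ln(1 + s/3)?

-77/162

Distribute the polynomial across the series and collect like powers.
h(0) = 0
h′(0) = 2/3
h′′(0) = 16/9
h′′′(0) = -77/27
So c_3 = h′′′(0)/3! = -77/162.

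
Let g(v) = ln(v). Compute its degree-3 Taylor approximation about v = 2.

(v - 2)^3/24 - (v - 2)^2/8 + (v - 2)/2 + ln(2)

g(2) = ln(2)
g′(2) = 1/2
g′′(2) = -1/4
g′′′(2) = 1/4
Dividing each by k! gives the coefficients c_0, ..., c_3.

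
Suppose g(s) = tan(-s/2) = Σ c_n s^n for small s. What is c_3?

-1/24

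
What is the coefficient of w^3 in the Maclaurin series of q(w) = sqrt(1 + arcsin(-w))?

-7/48

Let u equal the inner series; expand the outer function in u and truncate.
[w^0] = 1;  [w^1] = -1/2;  [w^2] = -1/8;  [w^3] = -7/48.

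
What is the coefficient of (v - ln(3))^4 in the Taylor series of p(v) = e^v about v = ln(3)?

1/8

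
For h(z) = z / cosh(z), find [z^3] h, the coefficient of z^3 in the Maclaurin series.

-1/2

Invert the denominator's series and multiply.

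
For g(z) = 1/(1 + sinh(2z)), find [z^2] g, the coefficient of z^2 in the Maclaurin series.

Let u equal the inner series; expand the outer function in u and truncate.
[z^0] = 1;  [z^1] = -2;  [z^2] = 4.

4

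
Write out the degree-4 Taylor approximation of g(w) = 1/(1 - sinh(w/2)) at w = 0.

Plug the Maclaurin series of the inner function into that of the outer and collect terms.

w^4/12 + 7*w^3/48 + w^2/4 + w/2 + 1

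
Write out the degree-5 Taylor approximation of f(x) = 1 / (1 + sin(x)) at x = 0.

Write 1/(1+u) = 1 - u + u^2 - u^3 + ... and substitute the series for u.
f(0) = 1
f′(0) = -1
f′′(0) = 2
f′′′(0) = -5
f^(4)(0) = 16
f^(5)(0) = -61
Then c_k = f^(k)(0)/k! gives each Taylor coefficient.

-61*x^5/120 + 2*x^4/3 - 5*x^3/6 + x^2 - x + 1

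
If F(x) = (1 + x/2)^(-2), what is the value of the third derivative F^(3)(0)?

The coefficient of x^3 in the expansion is -1/2, so F′′′(0) = 3! * (-1/2) = -3.

-3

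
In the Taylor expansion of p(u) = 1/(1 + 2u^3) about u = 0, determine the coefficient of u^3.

p(0) = 1
p′(0) = 0
p′′(0) = 0
p′′′(0) = -12

-2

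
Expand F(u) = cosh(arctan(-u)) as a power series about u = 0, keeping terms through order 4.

Let u equal the inner series; expand the outer function in u and truncate.
F(0) = 1
F′(0) = 0
F′′(0) = 1
F′′′(0) = 0
F^(4)(0) = -7

-7*u^4/24 + u^2/2 + 1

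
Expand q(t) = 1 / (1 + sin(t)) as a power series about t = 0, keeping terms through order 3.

-5*t^3/6 + t^2 - t + 1

Expand as Σ (-1)^k u^k with u equal to the inner function's series.
q(0) = 1
q′(0) = -1
q′′(0) = 2
q′′′(0) = -5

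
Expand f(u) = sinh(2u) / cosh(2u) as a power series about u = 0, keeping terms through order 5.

Divide the numerator series by the denominator series (power-series long division).
[u^0] = 0;  [u^1] = 2;  [u^2] = 0;  [u^3] = -8/3;  [u^4] = 0;  [u^5] = 64/15.

64*u^5/15 - 8*u^3/3 + 2*u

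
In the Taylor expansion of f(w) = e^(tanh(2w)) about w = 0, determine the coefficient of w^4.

Compose series: expand the inner function first, then feed it into the outer expansion.
f(0) = 1
f′(0) = 2
f′′(0) = 4
f′′′(0) = -8
f^(4)(0) = -112
So c_4 = f^(4)(0)/4! = -14/3.

-14/3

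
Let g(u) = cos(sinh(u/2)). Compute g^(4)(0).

-3/16

Compose series: expand the inner function first, then feed it into the outer expansion.
From the series, [u^4] g = -1/128; multiply by 4! = 24 to get -3/16.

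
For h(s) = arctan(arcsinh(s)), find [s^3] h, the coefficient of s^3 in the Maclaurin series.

Let u equal the inner series; expand the outer function in u and truncate.

-1/2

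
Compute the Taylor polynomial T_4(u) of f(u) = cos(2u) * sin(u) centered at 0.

-13*u^3/6 + u

Write out both Maclaurin series and multiply, keeping only the needed powers.
f(0) = 0
f′(0) = 1
f′′(0) = 0
f′′′(0) = -13
f^(4)(0) = 0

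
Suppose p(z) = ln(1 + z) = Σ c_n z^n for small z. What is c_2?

Use the known series and substitute for the argument.
p(0) = 0
p′(0) = 1
p′′(0) = -1

-1/2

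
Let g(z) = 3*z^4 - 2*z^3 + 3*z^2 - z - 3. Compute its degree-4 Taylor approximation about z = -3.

Compute the successive derivatives at the expansion point and divide by k!.
[(z + 3)^0] = 324;  [(z + 3)^1] = -397;  [(z + 3)^2] = 183;  [(z + 3)^3] = -38;  [(z + 3)^4] = 3.

3*(z + 3)^4 - 38*(z + 3)^3 + 183*(z + 3)^2 - 397*(z + 3) + 324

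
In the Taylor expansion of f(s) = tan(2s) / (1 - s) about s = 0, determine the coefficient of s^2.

2

Take the Cauchy product of the two expansions.
f(0) = 0
f′(0) = 2
f′′(0) = 4
The Taylor polynomial is Σ f^(k)(0)/k! · s^k.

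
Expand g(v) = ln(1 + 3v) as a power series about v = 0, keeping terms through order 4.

[v^0] = 0;  [v^1] = 3;  [v^2] = -9/2;  [v^3] = 9;  [v^4] = -81/4.

-81*v^4/4 + 9*v^3 - 9*v^2/2 + 3*v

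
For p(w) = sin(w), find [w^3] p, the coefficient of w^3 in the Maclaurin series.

-1/6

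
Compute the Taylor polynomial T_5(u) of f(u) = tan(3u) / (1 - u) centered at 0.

222*u^5/5 + 12*u^4 + 12*u^3 + 3*u^2 + 3*u

Write out both Maclaurin series and multiply, keeping only the needed powers.
[u^0] = 0;  [u^1] = 3;  [u^2] = 3;  [u^3] = 12;  [u^4] = 12;  [u^5] = 222/5.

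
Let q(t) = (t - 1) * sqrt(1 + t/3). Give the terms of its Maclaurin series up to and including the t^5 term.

Distribute the polynomial across the series and collect like powers.

-37*t^5/62208 + 29*t^4/10368 - 7*t^3/432 + 13*t^2/72 + 5*t/6 - 1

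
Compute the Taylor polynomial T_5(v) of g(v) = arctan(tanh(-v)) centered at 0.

Let u equal the inner series; expand the outer function in u and truncate.
g(0) = 0
g′(0) = -1
g′′(0) = 0
g′′′(0) = 4
g^(4)(0) = 0
g^(5)(0) = -80

-2*v^5/3 + 2*v^3/3 - v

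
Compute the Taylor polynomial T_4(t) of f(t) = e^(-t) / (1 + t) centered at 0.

65*t^4/24 - 8*t^3/3 + 5*t^2/2 - 2*t + 1

Expand each factor separately, then convolve coefficients.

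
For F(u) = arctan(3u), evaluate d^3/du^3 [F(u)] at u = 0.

Differentiate repeatedly and evaluate at the center.
From the series, [u^3] F = -9; multiply by 3! = 6 to get -54.

-54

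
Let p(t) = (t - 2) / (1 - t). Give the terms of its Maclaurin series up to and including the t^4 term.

-t^4 - t^3 - t^2 - t - 2

Shift and add copies of the series according to the polynomial's terms.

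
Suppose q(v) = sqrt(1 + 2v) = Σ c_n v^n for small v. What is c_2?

-1/2

[v^0] = 1;  [v^1] = 1;  [v^2] = -1/2.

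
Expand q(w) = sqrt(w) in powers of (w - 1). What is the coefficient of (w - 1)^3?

[(w - 1)^0] = 1;  [(w - 1)^1] = 1/2;  [(w - 1)^2] = -1/8;  [(w - 1)^3] = 1/16.
So c_3 = q′′′(1)/3! = 1/16.

1/16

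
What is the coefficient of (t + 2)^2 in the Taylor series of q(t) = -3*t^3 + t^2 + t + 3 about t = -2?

19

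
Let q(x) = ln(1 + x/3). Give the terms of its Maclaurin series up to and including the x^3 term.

x^3/81 - x^2/18 + x/3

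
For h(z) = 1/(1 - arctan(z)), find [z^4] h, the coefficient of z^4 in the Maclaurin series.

1/3

Let u equal the inner series; expand the outer function in u and truncate.
So c_4 = h^(4)(0)/4! = 1/3.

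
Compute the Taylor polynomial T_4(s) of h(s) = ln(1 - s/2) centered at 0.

-s^4/64 - s^3/24 - s^2/8 - s/2

Use the known series and substitute for the argument.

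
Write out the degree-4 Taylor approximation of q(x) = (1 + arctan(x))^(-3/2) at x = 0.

155*x^4/128 - 27*x^3/16 + 15*x^2/8 - 3*x/2 + 1

Let u equal the inner series; expand the outer function in u and truncate.
q(0) = 1
q′(0) = -3/2
q′′(0) = 15/4
q′′′(0) = -81/8
q^(4)(0) = 465/16
The Taylor polynomial is Σ q^(k)(0)/k! · x^k.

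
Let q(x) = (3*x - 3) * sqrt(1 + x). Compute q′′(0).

Distribute the polynomial across the series and collect like powers.
From the series, [x^2] q = 15/8; multiply by 2! = 2 to get 15/4.

15/4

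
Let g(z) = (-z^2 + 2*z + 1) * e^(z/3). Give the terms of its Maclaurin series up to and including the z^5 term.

Distribute the polynomial across the series and collect like powers.
g(0) = 1
g′(0) = 7/3
g′′(0) = -5/9
g′′′(0) = -35/27
g^(4)(0) = -83/81
g^(5)(0) = -149/243

-149*z^5/29160 - 83*z^4/1944 - 35*z^3/162 - 5*z^2/18 + 7*z/3 + 1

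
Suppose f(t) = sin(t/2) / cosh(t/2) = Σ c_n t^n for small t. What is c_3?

Divide the numerator series by the denominator series (power-series long division).
f(0) = 0
f′(0) = 1/2
f′′(0) = 0
f′′′(0) = -1/2
So c_3 = f′′′(0)/3! = -1/12.

-1/12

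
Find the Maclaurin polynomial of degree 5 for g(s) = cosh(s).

s^4/24 + s^2/2 + 1

g(0) = 1
g′(0) = 0
g′′(0) = 1
g′′′(0) = 0
g^(4)(0) = 1
g^(5)(0) = 0
Then c_k = g^(k)(0)/k! gives each Taylor coefficient.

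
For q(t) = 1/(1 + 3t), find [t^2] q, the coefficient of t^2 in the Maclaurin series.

q(0) = 1
q′(0) = -3
q′′(0) = 18
The Taylor polynomial is Σ q^(k)(0)/k! · t^k.

9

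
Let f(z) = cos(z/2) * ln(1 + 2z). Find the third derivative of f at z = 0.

Take the Cauchy product of the two expansions.
The coefficient of z^3 in the expansion is 29/12, so f′′′(0) = 3! * (29/12) = 29/2.

29/2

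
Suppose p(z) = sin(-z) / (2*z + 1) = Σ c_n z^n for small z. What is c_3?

-23/6

Expand 1/(denominator) as a geometric series and multiply by the numerator's series.
p(0) = 0
p′(0) = -1
p′′(0) = 4
p′′′(0) = -23
So c_3 = p′′′(0)/3! = -23/6.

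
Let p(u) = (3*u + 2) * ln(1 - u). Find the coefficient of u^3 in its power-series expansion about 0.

-13/6

Multiply each power in the prefactor through the base expansion.
p(0) = 0
p′(0) = -2
p′′(0) = -8
p′′′(0) = -13
So c_3 = p′′′(0)/3! = -13/6.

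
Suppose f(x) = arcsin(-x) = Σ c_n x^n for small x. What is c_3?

Differentiate repeatedly and evaluate at the center.
f(0) = 0
f′(0) = -1
f′′(0) = 0
f′′′(0) = -1
So c_3 = f′′′(0)/3! = -1/6.

-1/6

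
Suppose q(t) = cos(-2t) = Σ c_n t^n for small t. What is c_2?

q(0) = 1
q′(0) = 0
q′′(0) = -4
So c_2 = q′′(0)/2! = -2.

-2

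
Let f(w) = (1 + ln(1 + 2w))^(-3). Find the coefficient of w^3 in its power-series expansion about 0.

Substitute the inner expansion into the outer series and collect powers.
[w^0] = 1;  [w^1] = -6;  [w^2] = 30;  [w^3] = -136.

-136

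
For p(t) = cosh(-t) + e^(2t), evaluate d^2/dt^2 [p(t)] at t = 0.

Expand each term separately and add.
The coefficient of t^2 in the expansion is 5/2, so p′′(0) = 2! * (5/2) = 5.

5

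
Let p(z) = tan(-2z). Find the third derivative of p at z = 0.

-16

Compute the successive derivatives at the expansion point and divide by k!.
The coefficient of z^3 in the expansion is -8/3, so p′′′(0) = 3! * (-8/3) = -16.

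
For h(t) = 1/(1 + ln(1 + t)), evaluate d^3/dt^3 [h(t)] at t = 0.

-14

Substitute the inner expansion into the outer series and collect powers.
The coefficient of t^3 in the expansion is -7/3, so h′′′(0) = 3! * (-7/3) = -14.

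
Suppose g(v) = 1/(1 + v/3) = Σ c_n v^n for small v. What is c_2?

g(0) = 1
g′(0) = -1/3
g′′(0) = 2/9

1/9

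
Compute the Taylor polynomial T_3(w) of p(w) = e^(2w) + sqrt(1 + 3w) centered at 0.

Add the two expansions coefficient-wise.
p(0) = 2
p′(0) = 7/2
p′′(0) = 7/4
p′′′(0) = 145/8
Then c_k = p^(k)(0)/k! gives each Taylor coefficient.

145*w^3/48 + 7*w^2/8 + 7*w/2 + 2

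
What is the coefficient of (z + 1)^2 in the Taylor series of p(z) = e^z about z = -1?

e^(-1)/2

[(z + 1)^0] = e^(-1);  [(z + 1)^1] = e^(-1);  [(z + 1)^2] = e^(-1)/2.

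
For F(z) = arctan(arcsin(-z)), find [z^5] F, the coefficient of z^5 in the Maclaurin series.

Let u equal the inner series; expand the outer function in u and truncate.

-13/120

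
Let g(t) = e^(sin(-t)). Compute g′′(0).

Plug the Maclaurin series of the inner function into that of the outer and collect terms.
The coefficient of t^2 in the expansion is 1/2, so g′′(0) = 2! * (1/2) = 1.

1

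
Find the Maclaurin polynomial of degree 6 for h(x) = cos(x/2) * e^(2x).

11*x^6/1024 + 101*x^5/960 + 161*x^4/384 + 13*x^3/12 + 15*x^2/8 + 2*x + 1

Take the Cauchy product of the two expansions.
[x^0] = 1;  [x^1] = 2;  [x^2] = 15/8;  [x^3] = 13/12;  [x^4] = 161/384;  [x^5] = 101/960;  [x^6] = 11/1024.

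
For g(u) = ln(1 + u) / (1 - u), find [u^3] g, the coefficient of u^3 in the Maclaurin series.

5/6

Use 1/(1 - r) = Σ r^k on the denominator, then take the Cauchy product.
[u^0] = 0;  [u^1] = 1;  [u^2] = 1/2;  [u^3] = 5/6.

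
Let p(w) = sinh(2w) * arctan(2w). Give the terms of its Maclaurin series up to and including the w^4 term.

-8*w^4/3 + 4*w^2

Multiply the two series term by term and collect like powers.
p(0) = 0
p′(0) = 0
p′′(0) = 8
p′′′(0) = 0
p^(4)(0) = -64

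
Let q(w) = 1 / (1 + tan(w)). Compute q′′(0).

Write 1/(1+u) = 1 - u + u^2 - u^3 + ... and substitute the series for u.
The coefficient of w^2 in the expansion is 1, so q′′(0) = 2! * (1) = 2.

2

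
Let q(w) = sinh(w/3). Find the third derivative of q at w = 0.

1/27

From the series, [w^3] q = 1/162; multiply by 3! = 6 to get 1/27.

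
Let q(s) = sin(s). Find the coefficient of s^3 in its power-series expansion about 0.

-1/6

q(0) = 0
q′(0) = 1
q′′(0) = 0
q′′′(0) = -1
Then c_k = q^(k)(0)/k! gives each Taylor coefficient.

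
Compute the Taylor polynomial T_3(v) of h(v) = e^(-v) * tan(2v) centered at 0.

Expand each factor separately, then convolve coefficients.
h(0) = 0
h′(0) = 2
h′′(0) = -4
h′′′(0) = 22
The Taylor polynomial is Σ h^(k)(0)/k! · v^k.

11*v^3/3 - 2*v^2 + 2*v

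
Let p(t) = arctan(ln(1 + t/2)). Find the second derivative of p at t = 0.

Let u equal the inner series; expand the outer function in u and truncate.
The coefficient of t^2 in the expansion is -1/8, so p′′(0) = 2! * (-1/8) = -1/4.

-1/4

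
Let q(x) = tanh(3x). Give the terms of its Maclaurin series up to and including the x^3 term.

-9*x^3 + 3*x

q(0) = 0
q′(0) = 3
q′′(0) = 0
q′′′(0) = -54
Then c_k = q^(k)(0)/k! gives each Taylor coefficient.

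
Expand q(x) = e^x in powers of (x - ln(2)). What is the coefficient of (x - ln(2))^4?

q(ln(2)) = 2
q′(ln(2)) = 2
q′′(ln(2)) = 2
q′′′(ln(2)) = 2
q^(4)(ln(2)) = 2
Then c_k = q^(k)(ln(2))/k! gives each Taylor coefficient.

1/12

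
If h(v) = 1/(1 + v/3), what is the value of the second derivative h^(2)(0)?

2/9

From the series, [v^2] h = 1/9; multiply by 2! = 2 to get 2/9.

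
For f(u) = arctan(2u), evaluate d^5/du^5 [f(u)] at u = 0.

The coefficient of u^5 in the expansion is 32/5, so f^(5)(0) = 5! * (32/5) = 768.

768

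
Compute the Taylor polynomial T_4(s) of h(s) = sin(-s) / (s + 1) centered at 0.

5*s^4/6 - 5*s^3/6 + s^2 - s

Multiply the numerator's expansion by the denominator's geometric series.
h(0) = 0
h′(0) = -1
h′′(0) = 2
h′′′(0) = -5
h^(4)(0) = 20
Dividing each by k! gives the coefficients c_0, ..., c_4.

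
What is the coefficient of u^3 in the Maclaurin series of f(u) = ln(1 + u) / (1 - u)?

Multiply the two series term by term and collect like powers.
f(0) = 0
f′(0) = 1
f′′(0) = 1
f′′′(0) = 5
Then c_k = f^(k)(0)/k! gives each Taylor coefficient.

5/6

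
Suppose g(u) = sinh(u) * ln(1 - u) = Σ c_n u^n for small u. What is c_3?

-1/2

Write out both Maclaurin series and multiply, keeping only the needed powers.
g(0) = 0
g′(0) = 0
g′′(0) = -2
g′′′(0) = -3
So c_3 = g′′′(0)/3! = -1/2.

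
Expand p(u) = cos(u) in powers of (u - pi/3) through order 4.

Differentiate repeatedly and evaluate at the center.

(u - pi/3)^4/48 + sqrt(3)*(u - pi/3)^3/12 - (u - pi/3)^2/4 - sqrt(3)*(u - pi/3)/2 + 1/2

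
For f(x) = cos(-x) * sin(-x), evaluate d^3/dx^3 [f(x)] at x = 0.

Multiply the two series term by term and collect like powers.
The coefficient of x^3 in the expansion is 2/3, so f′′′(0) = 3! * (2/3) = 4.

4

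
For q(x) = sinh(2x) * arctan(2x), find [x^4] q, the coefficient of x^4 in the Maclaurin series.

-8/3

Multiply the two series term by term and collect like powers.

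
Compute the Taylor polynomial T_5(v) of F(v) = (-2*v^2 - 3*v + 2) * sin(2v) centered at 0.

16*v^5/5 + 4*v^4 - 20*v^3/3 - 6*v^2 + 4*v

Multiply each power in the prefactor through the base expansion.
F(0) = 0
F′(0) = 4
F′′(0) = -12
F′′′(0) = -40
F^(4)(0) = 96
F^(5)(0) = 384
The Taylor polynomial is Σ F^(k)(0)/k! · v^k.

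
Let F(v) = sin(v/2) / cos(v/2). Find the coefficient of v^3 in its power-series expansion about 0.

1/24

Divide the numerator series by the denominator series (power-series long division).
F(0) = 0
F′(0) = 1/2
F′′(0) = 0
F′′′(0) = 1/4
So c_3 = F′′′(0)/3! = 1/24.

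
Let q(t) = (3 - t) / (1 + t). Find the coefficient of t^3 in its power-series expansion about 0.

-4

Multiply each power in the prefactor through the base expansion.
[t^0] = 3;  [t^1] = -4;  [t^2] = 4;  [t^3] = -4.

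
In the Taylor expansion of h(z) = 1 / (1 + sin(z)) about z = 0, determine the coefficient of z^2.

1

Use the geometric series for the reciprocal, then substitute.
h(0) = 1
h′(0) = -1
h′′(0) = 2
So c_2 = h′′(0)/2! = 1.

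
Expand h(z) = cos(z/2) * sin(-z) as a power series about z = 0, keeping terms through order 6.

-61*z^5/1920 + 7*z^3/24 - z

Write out both Maclaurin series and multiply, keeping only the needed powers.
h(0) = 0
h′(0) = -1
h′′(0) = 0
h′′′(0) = 7/4
h^(4)(0) = 0
h^(5)(0) = -61/16
h^(6)(0) = 0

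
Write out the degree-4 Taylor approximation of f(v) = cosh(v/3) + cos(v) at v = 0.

41*v^4/972 - 4*v^2/9 + 2

Expand each term separately and add.
f(0) = 2
f′(0) = 0
f′′(0) = -8/9
f′′′(0) = 0
f^(4)(0) = 82/81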